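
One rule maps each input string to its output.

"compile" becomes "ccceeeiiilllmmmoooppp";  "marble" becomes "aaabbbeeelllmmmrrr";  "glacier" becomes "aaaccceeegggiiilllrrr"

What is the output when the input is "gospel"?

eeeggglllooopppsss

The transformation: sort the characters into alphabetical order, then repeat every character 3 times.
Applying both steps to "gospel": "eglops", then "eeeggglllooopppsss".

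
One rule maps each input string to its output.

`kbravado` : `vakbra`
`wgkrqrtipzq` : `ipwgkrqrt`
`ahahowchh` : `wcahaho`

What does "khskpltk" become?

In each case the input is transformed by: delete the last 2 characters, then move the last 2 characters to the front (rotate right by 2).
For "khskpltk", step one produces "khskpl"; step two turns that into "plkhsk".
(Check on "wgkrqrtipzq": → "wgkrqrtip" → "ipwgkrqrt" ✓)

plkhsk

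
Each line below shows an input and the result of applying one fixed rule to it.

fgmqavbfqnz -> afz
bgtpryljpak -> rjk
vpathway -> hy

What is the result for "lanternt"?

Looking at the pairs, the operation is to keep one character in every 3, starting at position 2 (positions 2nd, 5th, 8th, ...), then delete the first character.
Applying that to "lanternt" gives "et".

et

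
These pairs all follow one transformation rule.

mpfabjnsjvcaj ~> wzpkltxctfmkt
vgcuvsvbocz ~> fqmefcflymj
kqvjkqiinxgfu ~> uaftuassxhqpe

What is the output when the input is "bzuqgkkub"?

The transformation: shift every letter 10 places forward in the alphabet (wrapping around).
For "bzuqgkkub" the result is "ljeaquuel".

ljeaquuel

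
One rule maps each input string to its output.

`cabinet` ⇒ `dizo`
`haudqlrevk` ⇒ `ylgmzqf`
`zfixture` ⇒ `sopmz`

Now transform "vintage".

The transformation: delete the first 3 characters, then shift every letter 5 places backward in the alphabet (wrapping around).
On "vintage": the first step gives "tage", and the second then gives "ovbz".

ovbz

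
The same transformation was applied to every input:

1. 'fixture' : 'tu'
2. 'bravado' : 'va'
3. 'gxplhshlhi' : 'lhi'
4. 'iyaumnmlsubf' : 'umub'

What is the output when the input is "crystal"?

The pattern: swap each adjacent pair of characters (1↔2, 3↔4, ...), then keep one character in every 3, starting at position 3 (positions 3rd, 6th, 9th, ...).
Starting from "crystal": after the first operation, "rcsyatl"; after the second, "st".

st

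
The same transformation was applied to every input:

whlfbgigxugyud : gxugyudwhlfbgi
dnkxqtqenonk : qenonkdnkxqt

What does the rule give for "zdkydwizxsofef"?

zxsofefzdkydwi

The rule is to swap the front and back halves of the string.
"zdkydwizxsofef" → "zxsofefzdkydwi".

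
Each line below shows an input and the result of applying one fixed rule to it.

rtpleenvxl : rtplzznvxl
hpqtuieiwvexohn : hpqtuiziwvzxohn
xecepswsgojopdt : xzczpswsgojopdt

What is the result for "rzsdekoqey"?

rzsdzkoqzy

The rule is to replace every "e" with "z".
Doing the same to "rzsdekoqey": "rzsdzkoqzy".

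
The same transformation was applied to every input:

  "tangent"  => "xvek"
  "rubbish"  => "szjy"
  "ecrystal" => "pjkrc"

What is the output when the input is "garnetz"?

evkq

The rule is to delete the first 3 characters, then shift every letter 9 places backward in the alphabet (wrapping around).
"garnetz" → "netz" → "evkq".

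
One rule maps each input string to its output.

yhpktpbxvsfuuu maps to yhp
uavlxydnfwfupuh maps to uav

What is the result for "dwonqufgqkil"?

dwo

Looking at the pairs, the operation is to keep only the first 3 characters.
For "dwonqufgqkil" the result is "dwo".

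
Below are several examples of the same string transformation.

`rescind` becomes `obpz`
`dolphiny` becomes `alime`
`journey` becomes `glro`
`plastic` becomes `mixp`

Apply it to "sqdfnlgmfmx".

The rule is to shift every letter 3 places backward in the alphabet (wrapping around), then delete the last 3 characters.
Working it through for "sqdfnlgmfmx": intermediate "pnackidjcju", final "pnackidj".

pnackidj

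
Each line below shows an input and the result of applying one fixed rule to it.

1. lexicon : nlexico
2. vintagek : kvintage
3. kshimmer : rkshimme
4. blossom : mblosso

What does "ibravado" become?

Looking at the pairs, the operation is to move the last character to the front.
Applying that to "ibravado" gives "oibravad".

oibravad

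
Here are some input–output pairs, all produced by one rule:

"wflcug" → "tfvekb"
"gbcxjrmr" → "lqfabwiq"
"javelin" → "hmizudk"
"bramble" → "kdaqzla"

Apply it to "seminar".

The pattern: shift every letter 1 place backward in the alphabet (wrapping around), then move the last 2 characters to the front (rotate right by 2).
Applying that to "seminar" gives "zqrdlhm".

zqrdlhm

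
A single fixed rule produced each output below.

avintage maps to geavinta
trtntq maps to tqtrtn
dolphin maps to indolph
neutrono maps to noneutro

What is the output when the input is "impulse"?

seimpul

Rule — move the last 2 characters to the front (rotate right by 2).
So "impulse" becomes "seimpul".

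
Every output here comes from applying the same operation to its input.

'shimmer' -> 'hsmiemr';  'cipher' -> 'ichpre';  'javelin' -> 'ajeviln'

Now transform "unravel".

The pattern: swap each adjacent pair of characters (1↔2, 3↔4, ...).
"unravel" → "nuarevl".

nuarevl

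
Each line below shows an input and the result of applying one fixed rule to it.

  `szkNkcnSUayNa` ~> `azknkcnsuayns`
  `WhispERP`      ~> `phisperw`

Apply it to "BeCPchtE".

eecpchtb

Rule — swap the first and last characters, then convert every letter to lowercase.
"BeCPchtE" → "EeCPchtB" → "eecpchtb".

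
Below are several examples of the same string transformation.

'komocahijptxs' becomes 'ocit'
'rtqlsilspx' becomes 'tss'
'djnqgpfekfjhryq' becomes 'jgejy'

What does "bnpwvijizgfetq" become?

The rule is to keep one character in every 3, starting at position 2 (positions 2nd, 5th, 8th, ...).
Applying that to "bnpwvijizgfetq" gives "nvifq".

nvifq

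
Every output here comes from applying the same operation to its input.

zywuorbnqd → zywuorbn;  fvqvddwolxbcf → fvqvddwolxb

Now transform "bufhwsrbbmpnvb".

bufhwsrbbmpn

Each output is the input with this applied: delete the last 2 characters.
Doing the same to "bufhwsrbbmpnvb": "bufhwsrbbmpn".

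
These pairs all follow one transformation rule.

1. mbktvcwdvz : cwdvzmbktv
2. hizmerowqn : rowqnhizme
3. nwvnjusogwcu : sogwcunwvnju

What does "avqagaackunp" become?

Looking at the pairs, the operation is to swap the front and back halves of the string.
On "avqagaackunp" that produces "ackunpavqaga".

ackunpavqaga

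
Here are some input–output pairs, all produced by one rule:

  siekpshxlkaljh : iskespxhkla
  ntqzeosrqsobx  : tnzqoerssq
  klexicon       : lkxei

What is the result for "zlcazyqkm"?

lzacyz

Each output is the input with this applied: delete the last 3 characters, then swap each adjacent pair of characters (1↔2, 3↔4, ...).
"zlcazyqkm" → "zlcazy" → "lzacyz".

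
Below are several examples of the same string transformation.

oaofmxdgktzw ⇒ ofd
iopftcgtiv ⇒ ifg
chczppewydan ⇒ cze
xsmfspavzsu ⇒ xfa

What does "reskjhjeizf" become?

The transformation: delete the last 3 characters, then keep one character in every 3, starting at position 1 (positions 1st, 4th, 7th, ...).
"reskjhjeizf" → "reskjhje" → "rkj".

rkj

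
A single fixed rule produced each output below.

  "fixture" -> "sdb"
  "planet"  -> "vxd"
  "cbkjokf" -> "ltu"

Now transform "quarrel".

The rule is to shift every letter 10 places forward in the alphabet (wrapping around), then keep every other character starting from the second (positions 2nd, 4th, 6th, ...).
Applying that to "quarrel" gives "ebo".

ebo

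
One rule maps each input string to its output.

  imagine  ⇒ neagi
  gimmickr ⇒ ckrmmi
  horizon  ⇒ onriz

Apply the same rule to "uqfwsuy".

uyfws

In each case the input is transformed by: delete the first 2 characters, then move the first 3 characters to the end (rotate left by 3).
For "uqfwsuy", step one produces "fwsuy"; step two turns that into "uyfws".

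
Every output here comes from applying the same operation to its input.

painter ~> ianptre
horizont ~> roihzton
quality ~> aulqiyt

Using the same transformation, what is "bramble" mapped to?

armbbel

Looking at the pairs, the operation is to move the first 2 characters to the end (rotate left by 2), then take characters alternately from the front and the back (1st, last, 2nd, 2nd-last, ...).
On "bramble": the first step gives "amblebr", and the second then gives "armbbel".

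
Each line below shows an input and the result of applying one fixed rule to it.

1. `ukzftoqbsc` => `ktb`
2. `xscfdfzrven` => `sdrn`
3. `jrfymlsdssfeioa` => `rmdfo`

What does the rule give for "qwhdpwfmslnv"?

The rule is to keep one character in every 3, starting at position 2 (positions 2nd, 5th, 8th, ...).
So "qwhdpwfmslnv" becomes "wpmn".

wpmn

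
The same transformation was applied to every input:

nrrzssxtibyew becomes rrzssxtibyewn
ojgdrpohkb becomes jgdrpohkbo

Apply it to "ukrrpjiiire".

krrpjiiireu

The transformation: move the first character to the end.
For "ukrrpjiiire" the result is "krrpjiiireu".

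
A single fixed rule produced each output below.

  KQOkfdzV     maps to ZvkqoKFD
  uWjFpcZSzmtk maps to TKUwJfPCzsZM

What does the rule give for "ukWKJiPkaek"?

What's happening: move the last 2 characters to the front (rotate right by 2), then flip the case of every letter.
Working it through for "ukWKJiPkaek": intermediate "ekukWKJiPka", final "EKUKwkjIpKA".

EKUKwkjIpKA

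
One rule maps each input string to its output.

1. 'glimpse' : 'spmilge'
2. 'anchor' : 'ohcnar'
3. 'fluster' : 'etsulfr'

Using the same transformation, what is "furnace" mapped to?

canrufe

Rule — move the last character to the front, then reverse the string.
"furnace" → "efurnac" → "canrufe".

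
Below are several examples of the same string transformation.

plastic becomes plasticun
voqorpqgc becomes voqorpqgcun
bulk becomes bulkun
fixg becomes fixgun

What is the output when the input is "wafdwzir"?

wafdwzirun

Rule — append "un".
For "wafdwzir" the result is "wafdwzirun".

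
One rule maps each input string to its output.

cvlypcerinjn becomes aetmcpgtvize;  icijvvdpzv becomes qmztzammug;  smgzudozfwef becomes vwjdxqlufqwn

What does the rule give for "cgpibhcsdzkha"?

yrtxgzsytjuqb

The transformation: shift every letter 9 places backward in the alphabet (wrapping around), then move the last 2 characters to the front (rotate right by 2).
On "cgpibhcsdzkha" that produces "yrtxgzsytjuqb".
(Check on "cvlypcerinjn": → "tmcpgtvizeae" → "aetmcpgtvize" ✓)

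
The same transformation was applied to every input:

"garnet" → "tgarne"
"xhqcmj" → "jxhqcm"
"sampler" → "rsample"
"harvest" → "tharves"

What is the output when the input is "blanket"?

The rule is to move the last character to the front.
Applying that to "blanket" gives "tblanke".

tblanke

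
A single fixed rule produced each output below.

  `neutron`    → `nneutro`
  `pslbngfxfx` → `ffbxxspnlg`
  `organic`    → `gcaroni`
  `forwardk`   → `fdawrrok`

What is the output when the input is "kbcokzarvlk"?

cbazvrolkkk

The pattern: sort the characters into reverse alphabetical order, then move the last 3 characters to the front (rotate right by 3).
On "kbcokzarvlk": the first step gives "zvrolkkkcba", and the second then gives "cbazvrolkkk".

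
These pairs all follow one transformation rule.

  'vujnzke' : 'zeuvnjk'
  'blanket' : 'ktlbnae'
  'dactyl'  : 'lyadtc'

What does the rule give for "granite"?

iergnat

The transformation: swap each adjacent pair of characters (1↔2, 3↔4, ...), then move the last 2 characters to the front (rotate right by 2).
Working it through for "granite": intermediate "rgnatie", final "iergnat".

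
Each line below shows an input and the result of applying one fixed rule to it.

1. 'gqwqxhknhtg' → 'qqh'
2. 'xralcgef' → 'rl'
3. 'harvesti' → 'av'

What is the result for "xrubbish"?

rb

What's happening: keep every other character starting from the second (positions 2nd, 4th, 6th, ...), then delete the last 2 characters.
Applying both steps to "xrubbish": "rbih", then "rb".
(Check on "gqwqxhknhtg": → "qqhnt" → "qqh" ✓)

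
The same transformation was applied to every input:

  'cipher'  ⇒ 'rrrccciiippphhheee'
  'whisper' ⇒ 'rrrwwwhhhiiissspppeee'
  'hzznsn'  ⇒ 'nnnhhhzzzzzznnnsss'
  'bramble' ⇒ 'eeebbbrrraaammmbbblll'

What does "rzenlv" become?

Looking at the pairs, the operation is to move the last character to the front, then repeat every character 3 times.
"rzenlv" → "vrzenl" → "vvvrrrzzzeeennnlll".

vvvrrrzzzeeennnlll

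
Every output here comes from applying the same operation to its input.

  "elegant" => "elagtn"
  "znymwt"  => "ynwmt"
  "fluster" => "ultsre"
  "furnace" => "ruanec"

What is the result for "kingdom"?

nidgmo

The pattern: delete the first character, then swap each adjacent pair of characters (1↔2, 3↔4, ...).
Doing the same to "kingdom": "nidgmo".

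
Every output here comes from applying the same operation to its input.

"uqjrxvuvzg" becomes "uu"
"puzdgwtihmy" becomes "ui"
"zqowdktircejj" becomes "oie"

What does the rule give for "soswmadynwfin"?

Looking at the pairs, the operation is to keep only the vowels.
On "soswmadynwfin" that produces "oai".

oai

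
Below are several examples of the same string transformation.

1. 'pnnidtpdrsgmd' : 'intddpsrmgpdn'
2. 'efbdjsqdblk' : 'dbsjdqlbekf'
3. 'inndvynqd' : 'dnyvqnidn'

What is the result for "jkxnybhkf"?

The rule is to move the first 2 characters to the end (rotate left by 2), then swap each adjacent pair of characters (1↔2, 3↔4, ...).
On "jkxnybhkf" that produces "nxbykhjfk".

nxbykhjfk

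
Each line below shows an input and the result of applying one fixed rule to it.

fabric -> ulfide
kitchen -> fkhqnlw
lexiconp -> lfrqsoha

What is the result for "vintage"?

wdjhylq

The transformation: shift every letter 3 places forward in the alphabet (wrapping around), then move the first 3 characters to the end (rotate left by 3).
"vintage" → "ylqwdjh" → "wdjhylq".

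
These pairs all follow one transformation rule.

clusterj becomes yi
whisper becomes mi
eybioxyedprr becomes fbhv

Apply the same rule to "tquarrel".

Each output is the input with this applied: shift every letter 4 places forward in the alphabet (wrapping around), then keep one character in every 3, starting at position 3 (positions 3rd, 6th, 9th, ...).
Working it through for "tquarrel": intermediate "xuyevvip", final "yv".

yv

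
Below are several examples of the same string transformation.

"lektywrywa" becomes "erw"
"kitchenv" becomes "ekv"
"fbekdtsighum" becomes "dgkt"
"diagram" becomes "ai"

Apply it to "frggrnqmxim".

Rule — sort the characters into alphabetical order, then keep one character in every 3, starting at position 2 (positions 2nd, 5th, 8th, ...).
"frggrnqmxim" → "fggimmnqrrx" → "gmqx".

gmqx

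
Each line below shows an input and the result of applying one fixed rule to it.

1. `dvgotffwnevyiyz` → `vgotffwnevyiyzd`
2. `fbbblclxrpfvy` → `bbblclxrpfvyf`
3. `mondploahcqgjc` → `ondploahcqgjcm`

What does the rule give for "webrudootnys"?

ebrudootnysw

In each case the input is transformed by: move the first character to the end.
So "webrudootnys" becomes "ebrudootnysw".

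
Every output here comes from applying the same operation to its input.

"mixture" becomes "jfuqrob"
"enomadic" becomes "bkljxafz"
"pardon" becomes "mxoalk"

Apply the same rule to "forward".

Rule — shift every letter 3 places backward in the alphabet (wrapping around).
For "forward" the result is "clotxoa".

clotxoa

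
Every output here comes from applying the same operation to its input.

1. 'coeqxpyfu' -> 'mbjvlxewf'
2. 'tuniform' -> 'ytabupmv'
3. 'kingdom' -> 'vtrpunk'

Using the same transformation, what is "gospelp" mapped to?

In each case the input is transformed by: move the last 2 characters to the front (rotate right by 2), then shift every letter 7 places forward in the alphabet (wrapping around).
For "gospelp", step one produces "lpgospe"; step two turns that into "swnvzwl".

swnvzwl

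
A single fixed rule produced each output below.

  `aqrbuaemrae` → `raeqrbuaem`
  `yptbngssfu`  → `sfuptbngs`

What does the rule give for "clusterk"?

erklust

What's happening: delete the first character, then move the last 3 characters to the front (rotate right by 3).
"clusterk" → "lusterk" → "erklust".
(Check on "aqrbuaemrae": → "qrbuaemrae" → "raeqrbuaem" ✓)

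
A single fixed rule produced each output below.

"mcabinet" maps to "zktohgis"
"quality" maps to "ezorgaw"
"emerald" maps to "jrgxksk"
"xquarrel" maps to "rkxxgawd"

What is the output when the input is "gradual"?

rgajgxm

The pattern: shift every letter 6 places forward in the alphabet (wrapping around), then reverse the string.
Applying both steps to "gradual": "mxgjagr", then "rgajgxm".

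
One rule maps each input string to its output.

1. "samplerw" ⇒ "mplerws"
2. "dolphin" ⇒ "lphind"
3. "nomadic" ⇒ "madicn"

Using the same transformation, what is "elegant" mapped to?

The rule is to move the first character to the end, then delete the first character.
Starting from "elegant": after the first operation, "legante"; after the second, "egante".

egante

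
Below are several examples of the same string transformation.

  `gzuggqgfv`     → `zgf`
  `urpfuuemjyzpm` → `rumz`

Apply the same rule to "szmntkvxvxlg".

ztxl

The transformation: keep one character in every 3, starting at position 2 (positions 2nd, 5th, 8th, ...).
On "szmntkvxvxlg" that produces "ztxl".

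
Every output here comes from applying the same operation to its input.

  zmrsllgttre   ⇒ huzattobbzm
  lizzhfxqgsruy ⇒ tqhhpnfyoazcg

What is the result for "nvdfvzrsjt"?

The transformation: shift every letter 8 places forward in the alphabet (wrapping around).
Doing the same to "nvdfvzrsjt": "vdlndhzarb".

vdlndhzarb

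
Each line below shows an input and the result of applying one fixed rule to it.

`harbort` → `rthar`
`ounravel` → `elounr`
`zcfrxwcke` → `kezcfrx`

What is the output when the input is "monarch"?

chmon

Looking at the pairs, the operation is to move the last 2 characters to the front (rotate right by 2), then delete the last 2 characters.
So "monarch" becomes "chmon".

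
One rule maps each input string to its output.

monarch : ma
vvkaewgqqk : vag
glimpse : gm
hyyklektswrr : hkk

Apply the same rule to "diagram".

The transformation: keep one character in every 3, starting at position 1 (positions 1st, 4th, 7th, ...), then delete the last character.
For "diagram", step one produces "dgm"; step two turns that into "dg".

dg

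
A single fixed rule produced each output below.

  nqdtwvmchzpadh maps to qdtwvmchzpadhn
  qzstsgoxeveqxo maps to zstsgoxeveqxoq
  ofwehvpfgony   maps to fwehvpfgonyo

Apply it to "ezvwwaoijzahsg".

What's happening: move the first character to the end.
Applying that to "ezvwwaoijzahsg" gives "zvwwaoijzahsge".

zvwwaoijzahsge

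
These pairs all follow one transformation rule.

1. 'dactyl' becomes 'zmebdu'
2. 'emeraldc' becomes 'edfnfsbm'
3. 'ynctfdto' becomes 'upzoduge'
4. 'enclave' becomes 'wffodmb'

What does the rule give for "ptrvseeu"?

fvquswtf

Looking at the pairs, the operation is to move the last 2 characters to the front (rotate right by 2), then shift every letter 1 place forward in the alphabet (wrapping around).
On "ptrvseeu": the first step gives "euptrvse", and the second then gives "fvquswtf".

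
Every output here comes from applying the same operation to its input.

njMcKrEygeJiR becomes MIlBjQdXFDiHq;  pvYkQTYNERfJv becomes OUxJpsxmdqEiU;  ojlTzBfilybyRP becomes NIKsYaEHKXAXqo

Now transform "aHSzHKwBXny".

ZgrYgjVawMX

Rule — flip the case of every letter, then shift every letter 1 place backward in the alphabet (wrapping around).
For "aHSzHKwBXny", step one produces "AhsZhkWbxNY"; step two turns that into "ZgrYgjVawMX".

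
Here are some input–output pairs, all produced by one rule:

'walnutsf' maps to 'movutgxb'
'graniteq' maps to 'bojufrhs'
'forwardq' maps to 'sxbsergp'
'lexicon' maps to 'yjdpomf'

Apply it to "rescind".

tdjoesf

The transformation: move the first 2 characters to the end (rotate left by 2), then shift every letter 1 place forward in the alphabet (wrapping around).
For "rescind", step one produces "scindre"; step two turns that into "tdjoesf".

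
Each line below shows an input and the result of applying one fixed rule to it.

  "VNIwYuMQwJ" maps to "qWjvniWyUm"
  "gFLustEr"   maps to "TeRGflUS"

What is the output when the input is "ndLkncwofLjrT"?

JRtNDlKNCWOFl

Rule — flip the case of every letter, then move the last 3 characters to the front (rotate right by 3).
"ndLkncwofLjrT" → "NDlKNCWOFlJRt" → "JRtNDlKNCWOFl".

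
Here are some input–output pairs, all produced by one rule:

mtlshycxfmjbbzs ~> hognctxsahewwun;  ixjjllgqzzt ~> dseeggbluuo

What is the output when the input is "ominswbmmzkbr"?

jhdinrwhhufwm

Looking at the pairs, the operation is to shift every letter 5 places backward in the alphabet (wrapping around).
So "ominswbmmzkbr" becomes "jhdinrwhhufwm".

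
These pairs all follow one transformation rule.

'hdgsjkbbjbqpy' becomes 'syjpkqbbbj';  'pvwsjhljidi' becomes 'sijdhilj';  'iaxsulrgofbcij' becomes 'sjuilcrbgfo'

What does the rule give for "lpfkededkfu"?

kuefdked

The transformation: delete the first 3 characters, then take characters alternately from the front and the back (1st, last, 2nd, 2nd-last, ...).
So "lpfkededkfu" becomes "kuefdked".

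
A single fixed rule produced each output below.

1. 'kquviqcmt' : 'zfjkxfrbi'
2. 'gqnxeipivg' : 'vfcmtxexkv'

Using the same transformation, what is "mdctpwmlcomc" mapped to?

The rule is to shift every letter 11 places backward in the alphabet (wrapping around).
"mdctpwmlcomc" → "bsrielbardbr".

bsrielbardbr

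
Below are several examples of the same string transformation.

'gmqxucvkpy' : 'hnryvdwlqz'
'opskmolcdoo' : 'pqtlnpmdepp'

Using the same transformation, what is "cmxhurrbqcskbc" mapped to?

Rule — shift every letter 1 place forward in the alphabet (wrapping around).
Doing the same to "cmxhurrbqcskbc": "dnyivsscrdtlcd".

dnyivsscrdtlcd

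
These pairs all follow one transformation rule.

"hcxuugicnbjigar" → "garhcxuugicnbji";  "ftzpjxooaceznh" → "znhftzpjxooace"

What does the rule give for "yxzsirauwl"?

uwlyxzsira

In each case the input is transformed by: move the last 3 characters to the front (rotate right by 3).
For "yxzsirauwl" the result is "uwlyxzsira".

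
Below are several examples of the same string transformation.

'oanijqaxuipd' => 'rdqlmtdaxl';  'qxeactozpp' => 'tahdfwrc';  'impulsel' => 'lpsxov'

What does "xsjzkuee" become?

avmcnx

The rule is to delete the last 2 characters, then shift every letter 3 places forward in the alphabet (wrapping around).
For "xsjzkuee", step one produces "xsjzku"; step two turns that into "avmcnx".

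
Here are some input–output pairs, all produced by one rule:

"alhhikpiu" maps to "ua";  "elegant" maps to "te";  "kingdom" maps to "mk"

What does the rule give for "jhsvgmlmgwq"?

qj

Each output is the input with this applied: move the last character to the front, then keep only the first 2 characters.
For "jhsvgmlmgwq", step one produces "qjhsvgmlmgw"; step two turns that into "qj".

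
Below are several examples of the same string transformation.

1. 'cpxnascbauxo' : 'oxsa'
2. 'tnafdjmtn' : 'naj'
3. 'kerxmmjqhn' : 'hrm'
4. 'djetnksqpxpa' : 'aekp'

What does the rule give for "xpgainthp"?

pgn

What's happening: keep one character in every 3, starting at position 3 (positions 3rd, 6th, 9th, ...), then move the last character to the front.
So "xpgainthp" becomes "pgn".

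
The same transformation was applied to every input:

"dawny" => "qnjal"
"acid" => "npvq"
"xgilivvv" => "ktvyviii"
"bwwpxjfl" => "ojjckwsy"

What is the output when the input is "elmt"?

ryzg

Looking at the pairs, the operation is to shift every letter 13 places forward in the alphabet (wrapping around) — i.e. ROT13.
On "elmt" that produces "ryzg".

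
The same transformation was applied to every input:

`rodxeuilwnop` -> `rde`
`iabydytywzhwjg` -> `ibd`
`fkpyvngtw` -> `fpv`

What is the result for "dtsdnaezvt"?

Rule — keep every other character starting from the first (positions 1st, 3rd, 5th, ...), then keep only the first 3 characters.
Doing the same to "dtsdnaezvt": "dsn".
(Check on "fkpyvngtw": → "fpvgw" → "fpv" ✓)

dsn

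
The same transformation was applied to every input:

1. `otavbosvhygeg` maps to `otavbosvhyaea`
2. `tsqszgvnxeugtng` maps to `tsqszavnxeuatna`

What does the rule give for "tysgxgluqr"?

The pattern: replace every "g" with "a".
So "tysgxgluqr" becomes "tysaxaluqr".

tysaxaluqr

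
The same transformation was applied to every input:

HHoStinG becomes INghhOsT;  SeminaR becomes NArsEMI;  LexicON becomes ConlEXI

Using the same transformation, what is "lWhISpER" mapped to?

PerLwHis

In each case the input is transformed by: move the last 3 characters to the front (rotate right by 3), then flip the case of every letter.
Working it through for "lWhISpER": intermediate "pERlWhIS", final "PerLwHis".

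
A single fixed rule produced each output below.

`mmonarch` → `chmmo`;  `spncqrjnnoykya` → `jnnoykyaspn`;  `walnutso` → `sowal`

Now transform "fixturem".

emfix

The rule is to move the first 3 characters to the end (rotate left by 3), then delete the first 3 characters.
On "fixturem": the first step gives "turemfix", and the second then gives "emfix".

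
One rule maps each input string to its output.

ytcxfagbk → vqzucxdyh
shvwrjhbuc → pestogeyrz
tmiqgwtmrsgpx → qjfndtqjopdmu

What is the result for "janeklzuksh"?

gxkbhiwrhpe

Each output is the input with this applied: shift every letter 3 places backward in the alphabet (wrapping around).
For "janeklzuksh" the result is "gxkbhiwrhpe".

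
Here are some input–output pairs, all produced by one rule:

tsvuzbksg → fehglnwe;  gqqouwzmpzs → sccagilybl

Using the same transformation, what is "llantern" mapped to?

xxmzfqd

Looking at the pairs, the operation is to delete the last character, then shift every letter 12 places forward in the alphabet (wrapping around).
Applying both steps to "llantern": "llanter", then "xxmzfqd".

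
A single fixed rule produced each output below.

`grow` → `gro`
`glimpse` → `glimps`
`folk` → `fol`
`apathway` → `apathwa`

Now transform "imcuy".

Looking at the pairs, the operation is to delete the last character.
Doing the same to "imcuy": "imcu".

imcu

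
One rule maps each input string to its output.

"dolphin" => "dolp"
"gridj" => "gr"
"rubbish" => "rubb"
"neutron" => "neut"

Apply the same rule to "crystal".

The pattern: delete the last 3 characters.
Applying that to "crystal" gives "crys".

crys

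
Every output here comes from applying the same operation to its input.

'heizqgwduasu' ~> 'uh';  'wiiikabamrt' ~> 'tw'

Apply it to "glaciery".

yg

The rule is to move the first character to the end, then keep only the last 2 characters.
"glaciery" → "lacieryg" → "yg".
(Check on "wiiikabamrt": → "iiikabamrtw" → "tw" ✓)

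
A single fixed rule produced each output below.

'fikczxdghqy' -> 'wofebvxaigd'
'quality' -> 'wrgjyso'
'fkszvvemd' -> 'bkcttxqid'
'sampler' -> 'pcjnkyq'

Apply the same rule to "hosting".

elgrqmf

Looking at the pairs, the operation is to reverse the string, then shift every letter 2 places backward in the alphabet (wrapping around).
So "hosting" becomes "elgrqmf".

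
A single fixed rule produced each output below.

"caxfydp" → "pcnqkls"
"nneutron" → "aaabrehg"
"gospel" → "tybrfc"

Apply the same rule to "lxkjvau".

yhknxiw

The rule is to shift every letter 13 places forward in the alphabet (wrapping around) — i.e. ROT13, then take characters alternately from the front and the back (1st, last, 2nd, 2nd-last, ...).
"lxkjvau" → "ykxwinh" → "yhknxiw".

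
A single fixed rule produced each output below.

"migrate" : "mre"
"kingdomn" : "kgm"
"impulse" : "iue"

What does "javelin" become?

jen

The pattern: keep one character in every 3, starting at position 1 (positions 1st, 4th, 7th, ...).
Doing the same to "javelin": "jen".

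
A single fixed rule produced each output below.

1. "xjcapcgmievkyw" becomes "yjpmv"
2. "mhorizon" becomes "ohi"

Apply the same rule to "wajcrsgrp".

The rule is to move the last 2 characters to the front (rotate right by 2), then keep one character in every 3, starting at position 1 (positions 1st, 4th, 7th, ...).
Applying both steps to "wajcrsgrp": "rpwajcrsg", then "rar".
(Check on "xjcapcgmievkyw": → "ywxjcapcgmievk" → "yjpmv" ✓)

rar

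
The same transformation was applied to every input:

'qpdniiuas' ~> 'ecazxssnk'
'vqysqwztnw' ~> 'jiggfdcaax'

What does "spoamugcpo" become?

Each output is the input with this applied: sort the characters into reverse alphabetical order, then shift every letter 10 places forward in the alphabet (wrapping around).
Applying both steps to "spoamugcpo": "usppoomgca", then "eczzyywqmk".

eczzyywqmk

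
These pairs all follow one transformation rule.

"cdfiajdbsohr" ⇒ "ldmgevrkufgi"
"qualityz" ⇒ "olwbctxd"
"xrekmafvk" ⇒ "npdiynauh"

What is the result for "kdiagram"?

djudpngl

Each output is the input with this applied: shift every letter 3 places forward in the alphabet (wrapping around), then move the first 3 characters to the end (rotate left by 3).
On "kdiagram": the first step gives "ngldjudp", and the second then gives "djudpngl".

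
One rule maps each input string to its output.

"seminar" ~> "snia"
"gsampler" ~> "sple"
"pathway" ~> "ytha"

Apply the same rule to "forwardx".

xrod

What's happening: sort the characters into reverse alphabetical order, then keep every other character starting from the first (positions 1st, 3rd, 5th, ...).
Working it through for "forwardx": intermediate "xwrrofda", final "xrod".
(Check on "seminar": → "srnmiea" → "snia" ✓)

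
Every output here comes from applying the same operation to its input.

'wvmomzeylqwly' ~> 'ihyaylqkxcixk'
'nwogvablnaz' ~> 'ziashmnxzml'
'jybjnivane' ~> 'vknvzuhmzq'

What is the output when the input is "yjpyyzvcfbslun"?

kvbkklhornexgz

In each case the input is transformed by: shift every letter 12 places forward in the alphabet (wrapping around).
So "yjpyyzvcfbslun" becomes "kvbkklhornexgz".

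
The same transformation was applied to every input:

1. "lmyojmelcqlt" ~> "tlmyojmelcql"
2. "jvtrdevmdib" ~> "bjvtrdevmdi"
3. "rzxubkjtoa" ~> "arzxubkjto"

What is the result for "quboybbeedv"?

vquboybbeed

In each case the input is transformed by: move the last character to the front.
So "quboybbeedv" becomes "vquboybbeed".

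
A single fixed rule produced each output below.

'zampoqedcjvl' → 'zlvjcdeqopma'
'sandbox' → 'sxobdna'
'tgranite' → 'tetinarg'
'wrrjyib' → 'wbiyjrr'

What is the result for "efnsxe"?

Looking at the pairs, the operation is to move the first character to the end, then reverse the string.
Applying both steps to "efnsxe": "fnsxee", then "eexsnf".

eexsnf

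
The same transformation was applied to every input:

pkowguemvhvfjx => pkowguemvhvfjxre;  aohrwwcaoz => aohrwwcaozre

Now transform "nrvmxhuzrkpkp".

Rule — append "re".
Applying that to "nrvmxhuzrkpkp" gives "nrvmxhuzrkpkpre".

nrvmxhuzrkpkpre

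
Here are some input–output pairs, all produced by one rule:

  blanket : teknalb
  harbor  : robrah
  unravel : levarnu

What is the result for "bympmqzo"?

The pattern: reverse the string.
"bympmqzo" → "ozqmpmyb".

ozqmpmyb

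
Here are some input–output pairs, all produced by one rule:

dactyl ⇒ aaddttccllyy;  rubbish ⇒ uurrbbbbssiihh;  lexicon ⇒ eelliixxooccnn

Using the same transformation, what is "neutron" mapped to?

What's happening: swap each adjacent pair of characters (1↔2, 3↔4, ...), then double every character.
For "neutron", step one produces "entuorn"; step two turns that into "eennttuuoorrnn".
(Check on "lexicon": → "elixocn" → "eelliixxooccnn" ✓)

eennttuuoorrnn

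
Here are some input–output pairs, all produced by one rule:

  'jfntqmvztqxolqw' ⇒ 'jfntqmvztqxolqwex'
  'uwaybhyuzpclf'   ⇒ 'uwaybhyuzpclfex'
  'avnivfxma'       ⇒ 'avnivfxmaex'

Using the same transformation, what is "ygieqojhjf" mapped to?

ygieqojhjfex

What's happening: append "ex".
On "ygieqojhjf" that produces "ygieqojhjfex".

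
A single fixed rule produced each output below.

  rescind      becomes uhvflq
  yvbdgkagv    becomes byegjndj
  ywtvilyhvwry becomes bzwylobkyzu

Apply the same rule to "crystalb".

The pattern: delete the last character, then shift every letter 3 places forward in the alphabet (wrapping around).
For "crystalb", step one produces "crystal"; step two turns that into "fubvwdo".

fubvwdo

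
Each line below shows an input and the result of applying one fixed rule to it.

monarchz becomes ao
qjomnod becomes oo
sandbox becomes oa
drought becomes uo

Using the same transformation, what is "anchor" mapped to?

Rule — reverse the string, then keep only the vowels.
Starting from "anchor": after the first operation, "rohcna"; after the second, "oa".

oa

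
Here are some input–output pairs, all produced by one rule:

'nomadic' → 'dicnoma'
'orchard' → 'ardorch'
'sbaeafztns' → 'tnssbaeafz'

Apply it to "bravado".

adobrav

What's happening: move the last 3 characters to the front (rotate right by 3).
On "bravado" that produces "adobrav".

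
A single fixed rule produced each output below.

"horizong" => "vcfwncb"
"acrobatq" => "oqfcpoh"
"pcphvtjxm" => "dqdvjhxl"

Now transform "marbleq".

aofpzs

The transformation: delete the last character, then shift every letter 12 places backward in the alphabet (wrapping around).
Starting from "marbleq": after the first operation, "marble"; after the second, "aofpzs".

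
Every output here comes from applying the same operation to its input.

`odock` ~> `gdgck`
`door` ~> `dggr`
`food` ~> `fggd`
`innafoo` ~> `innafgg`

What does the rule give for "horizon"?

The pattern: replace every "o" with "g".
For "horizon" the result is "hgrizgn".

hgrizgn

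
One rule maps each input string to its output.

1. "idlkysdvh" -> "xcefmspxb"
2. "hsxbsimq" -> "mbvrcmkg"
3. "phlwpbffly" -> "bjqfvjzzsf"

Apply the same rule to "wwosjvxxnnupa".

Looking at the pairs, the operation is to swap each adjacent pair of characters (1↔2, 3↔4, ...), then shift every letter 6 places backward in the alphabet (wrapping around).
"wwosjvxxnnupa" → "wwsovjxxnnpua" → "qqmipdrrhhjou".

qqmipdrrhhjou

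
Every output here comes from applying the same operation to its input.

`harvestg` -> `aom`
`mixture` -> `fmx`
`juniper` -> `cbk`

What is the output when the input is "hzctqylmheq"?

Rule — shift every letter 7 places backward in the alphabet (wrapping around), then keep one character in every 3, starting at position 1 (positions 1st, 4th, 7th, ...).
"hzctqylmheq" → "asvmjrefaxj" → "amex".
(Check on "juniper": → "cngbixk" → "cbk" ✓)

amex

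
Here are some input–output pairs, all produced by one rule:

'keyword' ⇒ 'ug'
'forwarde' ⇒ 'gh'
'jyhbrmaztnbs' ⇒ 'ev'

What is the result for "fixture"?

Each output is the input with this applied: shift every letter 3 places forward in the alphabet (wrapping around), then keep only the last 2 characters.
Doing the same to "fixture": "uh".

uh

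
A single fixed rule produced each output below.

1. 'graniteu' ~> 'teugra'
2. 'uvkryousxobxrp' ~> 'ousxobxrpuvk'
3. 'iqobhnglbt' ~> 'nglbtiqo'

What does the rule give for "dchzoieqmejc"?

The transformation: move the first 3 characters to the end (rotate left by 3), then delete the first 2 characters.
"dchzoieqmejc" → "ieqmejcdch".

ieqmejcdch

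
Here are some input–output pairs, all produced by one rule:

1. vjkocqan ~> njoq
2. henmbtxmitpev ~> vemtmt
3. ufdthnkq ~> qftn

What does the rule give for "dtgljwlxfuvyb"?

btlwxu

What's happening: move the last 2 characters to the front (rotate right by 2), then keep every other character starting from the second (positions 2nd, 4th, 6th, ...).
Applying both steps to "dtgljwlxfuvyb": "ybdtgljwlxfuv", then "btlwxu".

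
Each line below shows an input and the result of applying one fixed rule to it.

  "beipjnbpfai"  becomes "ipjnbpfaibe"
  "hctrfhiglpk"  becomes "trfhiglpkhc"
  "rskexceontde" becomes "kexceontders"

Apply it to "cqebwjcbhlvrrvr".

Rule — move the first 2 characters to the end (rotate left by 2).
On "cqebwjcbhlvrrvr" that produces "ebwjcbhlvrrvrcq".

ebwjcbhlvrrvrcq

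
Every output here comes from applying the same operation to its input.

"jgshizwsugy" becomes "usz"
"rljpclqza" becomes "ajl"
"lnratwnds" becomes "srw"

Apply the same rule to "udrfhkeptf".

Each output is the input with this applied: keep one character in every 3, starting at position 3 (positions 3rd, 6th, 9th, ...), then move the last character to the front.
On "udrfhkeptf": the first step gives "rkt", and the second then gives "trk".

trk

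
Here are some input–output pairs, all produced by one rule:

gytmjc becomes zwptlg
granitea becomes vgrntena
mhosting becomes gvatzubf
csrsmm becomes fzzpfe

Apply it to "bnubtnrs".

The transformation: shift every letter 13 places forward in the alphabet (wrapping around) — i.e. ROT13, then swap the front and back halves of the string.
"bnubtnrs" → "oahogaef" → "gaefoaho".
(Check on "mhosting": → "zubfgvat" → "gvatzubf" ✓)

gaefoaho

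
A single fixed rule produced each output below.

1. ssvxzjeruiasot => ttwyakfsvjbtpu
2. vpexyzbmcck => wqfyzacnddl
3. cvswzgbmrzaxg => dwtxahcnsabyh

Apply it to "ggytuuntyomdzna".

hhzuvvouzpneaob

Rule — shift every letter 1 place forward in the alphabet (wrapping around).
Doing the same to "ggytuuntyomdzna": "hhzuvvouzpneaob".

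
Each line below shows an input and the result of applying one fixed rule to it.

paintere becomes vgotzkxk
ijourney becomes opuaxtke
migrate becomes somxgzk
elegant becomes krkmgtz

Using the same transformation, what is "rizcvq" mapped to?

xofibw

Looking at the pairs, the operation is to shift every letter 6 places forward in the alphabet (wrapping around).
Applying that to "rizcvq" gives "xofibw".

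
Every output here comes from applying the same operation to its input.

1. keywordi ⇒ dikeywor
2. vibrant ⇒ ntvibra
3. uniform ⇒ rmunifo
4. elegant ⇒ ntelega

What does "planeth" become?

In each case the input is transformed by: move the last 2 characters to the front (rotate right by 2).
So "planeth" becomes "thplane".

thplane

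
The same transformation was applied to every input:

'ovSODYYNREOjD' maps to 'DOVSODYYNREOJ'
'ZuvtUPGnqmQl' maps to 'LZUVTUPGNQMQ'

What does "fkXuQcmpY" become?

YFKXUQCMP

The pattern: move the last character to the front, then convert every letter to uppercase.
Applying that to "fkXuQcmpY" gives "YFKXUQCMP".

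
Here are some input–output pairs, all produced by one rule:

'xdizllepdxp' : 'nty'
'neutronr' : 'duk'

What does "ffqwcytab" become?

The pattern: shift every letter 10 places backward in the alphabet (wrapping around), then keep only the first 3 characters.
Working it through for "ffqwcytab": intermediate "vvgmsojqr", final "vvg".

vvg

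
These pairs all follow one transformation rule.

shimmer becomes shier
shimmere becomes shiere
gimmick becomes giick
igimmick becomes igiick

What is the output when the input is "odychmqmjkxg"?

odychqjkxg

The pattern: remove every "m".
On "odychmqmjkxg" that produces "odychqjkxg".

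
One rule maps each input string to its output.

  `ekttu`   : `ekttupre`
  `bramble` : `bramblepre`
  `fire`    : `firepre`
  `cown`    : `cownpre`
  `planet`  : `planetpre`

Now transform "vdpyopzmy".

In each case the input is transformed by: append "pre".
So "vdpyopzmy" becomes "vdpyopzmypre".

vdpyopzmypre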